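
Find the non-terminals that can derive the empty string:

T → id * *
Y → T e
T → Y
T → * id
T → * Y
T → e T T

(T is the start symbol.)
None

There are no ε-productions, so no non-terminal can derive ε.
No non-terminals are nullable.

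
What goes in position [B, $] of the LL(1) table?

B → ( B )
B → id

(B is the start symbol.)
To find M[B, $], we find productions for B where $ is in the predict set (PREDICT(N → α) = (FIRST(α) \ {ε}) ∪ (FOLLOW(N) if α ⇒* ε)).

B → ( B ): PREDICT = { '(' }
B → id: PREDICT = { 'id' }

M[B, $] is empty (no production applies)

Answer: Empty (error entry)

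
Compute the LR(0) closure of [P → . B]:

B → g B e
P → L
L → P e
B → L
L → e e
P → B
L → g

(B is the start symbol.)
Start with: [P → . B]
  [P → . B] has the dot before B: add [B → . g B e], [B → . L]
  [B → . L] has the dot before L: add [L → . P e], [L → . e e], [L → . g]
  [L → . P e] has the dot before P: add [P → . L]
No further items can be added.

CLOSURE = { [B → . L], [B → . g B e], [L → . P e], [L → . e e], [L → . g], [P → . B], [P → . L] }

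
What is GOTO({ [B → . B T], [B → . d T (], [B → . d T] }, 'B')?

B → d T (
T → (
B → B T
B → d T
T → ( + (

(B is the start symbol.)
{ [B → B . T], [T → . ( + (], [T → . (] }

GOTO(I, 'B') = CLOSURE({ [A → αX.β] : [A → α.Xβ] ∈ I, X = 'B' })

Items with dot before 'B', with the dot advanced:
  [B → . B T] → [B → B . T]
Closure of the advanced items:
  [B → B . T] has the dot before T: add [T → . (], [T → . ( + (]

GOTO = { [B → B . T], [T → . ( + (], [T → . (] }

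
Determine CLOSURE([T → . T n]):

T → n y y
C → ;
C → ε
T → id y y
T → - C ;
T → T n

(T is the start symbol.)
To compute CLOSURE, for each item [A → α.Bβ] where B is a non-terminal, add [B → .γ] for all productions B → γ; repeat for the newly added items until nothing changes.

Start with: [T → . T n]
  [T → . T n] has the dot before T: add [T → . n y y], [T → . id y y], [T → . - C ;]
No further items can be added.

CLOSURE = { [T → . - C ;], [T → . T n], [T → . id y y], [T → . n y y] }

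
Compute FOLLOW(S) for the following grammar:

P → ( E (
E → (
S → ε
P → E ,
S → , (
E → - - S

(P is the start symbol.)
To compute FOLLOW(S), find every occurrence of S on a right-hand side N → α S β: add FIRST(β) \ {ε}, and if β is empty or nullable also add FOLLOW(N). Iterate to a fixed point.

In E → - - S: S is at the end, add FOLLOW(E)

The FOLLOW sets referred to above (computed the same way, to a fixed point):
  FOLLOW(E) = { '(', ',' }

Taking the union: FOLLOW(S) = { '(', ',' }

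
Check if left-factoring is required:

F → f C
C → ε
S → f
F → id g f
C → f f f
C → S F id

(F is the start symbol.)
No, left-factoring is not needed

Left-factoring is needed when two productions for the same non-terminal
share a common prefix on the right-hand side.

Productions for F:
  F → f C
  F → id g f
Productions for C:
  C → ε
  C → f f f
  C → S F id

No common prefixes found.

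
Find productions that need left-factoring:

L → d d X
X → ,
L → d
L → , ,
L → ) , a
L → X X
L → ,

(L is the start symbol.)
Left-factoring is needed when two productions for the same non-terminal
share a common prefix on the right-hand side.

Productions for L:
  L → d d X
  L → d
  L → , ,
  L → ) , a
  L → X X
  L → ,

Found common prefix 'd' in productions for L
Found common prefix ',' in productions for L

Answer: Yes, L has productions with common prefix 'd'; L has productions with common prefix ','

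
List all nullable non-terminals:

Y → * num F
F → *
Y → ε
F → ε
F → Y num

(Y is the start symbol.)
{ 'F', 'Y' }

ε-productions: Y → ε, F → ε
So Y, F are immediately nullable.
Every non-terminal is now nullable.
Nullable = { 'F', 'Y' }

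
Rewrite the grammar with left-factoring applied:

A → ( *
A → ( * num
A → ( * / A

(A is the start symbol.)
A → ( * A'
A' → ε
A' → num
A' → / A

Left-factoring transforms A → αβ₁ | αβ₂ into A → αA' and A' → β₁ | β₂
(α is the longest common prefix among the alternatives). Repeat until
no nonterminal has two alternatives with a common prefix.

Round 1: A has alternatives sharing prefix '( *'. Introduce A': A → ( * A'
  Add: A' → ε
  Add: A' → num
  Add: A' → / A

No remaining common prefixes — done.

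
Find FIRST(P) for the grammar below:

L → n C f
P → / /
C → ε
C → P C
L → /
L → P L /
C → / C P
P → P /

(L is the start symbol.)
To compute FIRST(P), examine every production with P on the left-hand side, reading each right-hand side left to right until a non-nullable symbol is reached.

From P → / /:
  - '/' is a terminal: add '/' and stop
From P → P /:
  - P is the symbol being defined: contributes nothing new
    P is not nullable, so stop

Collecting: FIRST(P) = { '/' }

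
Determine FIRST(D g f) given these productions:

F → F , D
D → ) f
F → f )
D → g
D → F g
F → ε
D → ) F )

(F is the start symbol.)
{ ')', ',', 'f', 'g' }

FIRST sets of the non-terminals involved (from the grammar, by fixed-point iteration):
  FIRST(D) = { ')', ',', 'f', 'g' }

To compute FIRST(D g f), process the symbols left to right:
Symbol D is a non-terminal. Add FIRST(D) \ {ε} = { ')', ',', 'f', 'g' }
D is not nullable (ε ∉ FIRST(D)), so stop here.
FIRST(D g f) = { ')', ',', 'f', 'g' }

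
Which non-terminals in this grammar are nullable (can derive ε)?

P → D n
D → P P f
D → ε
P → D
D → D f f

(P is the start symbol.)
{ 'D', 'P' }

ε-productions: D → ε
So D is immediately nullable.
P → D: every symbol on the right is nullable, so P is nullable too.
Every non-terminal is now nullable.
Nullable = { 'D', 'P' }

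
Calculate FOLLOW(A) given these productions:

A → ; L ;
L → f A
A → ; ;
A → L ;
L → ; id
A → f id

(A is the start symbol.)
To compute FOLLOW(A), find every occurrence of A on a right-hand side N → α A β: add FIRST(β) \ {ε}, and if β is empty or nullable also add FOLLOW(N). Iterate to a fixed point.

A is the start symbol, so $ ∈ FOLLOW(A).
In L → f A: A is at the end, add FOLLOW(L)

The FOLLOW sets referred to above (computed the same way, to a fixed point):
  FOLLOW(L) = { ';' }

Taking the union: FOLLOW(A) = { $, ';' }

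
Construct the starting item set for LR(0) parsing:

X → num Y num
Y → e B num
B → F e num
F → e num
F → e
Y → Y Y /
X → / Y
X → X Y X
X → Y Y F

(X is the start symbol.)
{ [X → . / Y], [X → . X Y X], [X → . Y Y F], [X → . num Y num], [X' → . X], [Y → . Y Y /], [Y → . e B num] }

First, augment the grammar with X' → X
I₀ = CLOSURE({ [X' → . X] }):
  [X' → . X] has the dot before X: add [X → . num Y num], [X → . / Y], [X → . X Y X], [X → . Y Y F]
  [X → . Y Y F] has the dot before Y: add [Y → . e B num], [Y → . Y Y /]
No further items can be added.

I₀ = { [X → . / Y], [X → . X Y X], [X → . Y Y F], [X → . num Y num], [X' → . X], [Y → . Y Y /], [Y → . e B num] }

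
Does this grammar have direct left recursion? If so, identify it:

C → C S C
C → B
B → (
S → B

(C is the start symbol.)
Yes, C is left-recursive

Direct left recursion occurs when N → N α for some non-terminal N (the right-hand side begins with the left-hand side itself).

C → C S C: LEFT RECURSIVE (starts with C)
C → B: starts with B
B → (: starts with '('
S → B: starts with B

The grammar has direct left recursion on: C.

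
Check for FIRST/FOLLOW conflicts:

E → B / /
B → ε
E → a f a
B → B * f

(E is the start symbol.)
A FIRST/FOLLOW conflict occurs when a non-terminal N has a nullable alternative N → β (β ⇒* ε) and another alternative N → α with FIRST(α) ∩ FOLLOW(N) ≠ ∅: on such a lookahead the parser cannot decide between expanding α and letting N vanish via β.

Nullable non-terminals: B.
FIRST sets used below: FIRST(B) = { '*', ε }

B: nullable alternative(s) B → ε; FOLLOW(B) = { '*', '/' }
  B → ε: FIRST \ {ε} = { } — this is the only nullable alternative, skip
  B → B * f: FIRST \ {ε} = { '*' } — overlaps FOLLOW(B) on { '*' }: CONFLICT

E has no nullable alternative, so no FIRST/FOLLOW check is needed there.

So the grammar has 1 FIRST/FOLLOW conflict (marked CONFLICT above).

Answer: Yes. B → B '*' f with FOLLOW(B) on { '*' }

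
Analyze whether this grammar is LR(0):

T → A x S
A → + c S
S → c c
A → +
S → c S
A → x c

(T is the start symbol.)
No. Shift-reduce conflict between [A → + .] and [A → + . c S]

Augment with T' → T and build the canonical LR(0) collection (I0 = CLOSURE({[T' → . T]}), then GOTO on every symbol after a dot until no new states appear). It has 13 states:
  I0: { [A → . + c S], [A → . +], [A → . x c], [T → . A x S], [T' → . T] }  — shift
  I1: { [A → + . c S], [A → + .] }  — shift, reduce
  I2: { [T → A . x S] }  — shift
  I3: { [T' → T .] }  — accept
  I4: { [A → x . c] }  — shift
  I5: { [A → x c .] }  — reduce
  I6: { [S → . c S], [S → . c c], [T → A x . S] }  — shift
  I7: { [T → A x S .] }  — reduce
  I8: { [S → . c S], [S → . c c], [S → c . S], [S → c . c] }  — shift
  I9: { [S → c S .] }  — reduce
  I10: { [S → . c S], [S → . c c], [S → c . S], [S → c . c], [S → c c .] }  — shift, reduce
  I11: { [A → + c . S], [S → . c S], [S → . c c] }  — shift
  I12: { [A → + c S .] }  — reduce

Conflict in state I1:
  Shift-reduce conflict between [A → + .] and [A → + . c S]
So the grammar is NOT LR(0).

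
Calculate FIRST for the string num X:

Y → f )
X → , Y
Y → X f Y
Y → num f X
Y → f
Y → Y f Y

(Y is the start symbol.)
To compute FIRST(num X), process the symbols left to right:
Symbol num is a terminal. Add 'num' and stop.
FIRST(num X) = { 'num' }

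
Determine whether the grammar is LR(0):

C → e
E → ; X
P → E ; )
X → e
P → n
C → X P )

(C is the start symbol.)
No. Reduce-reduce conflict: [C → e .] and [X → e .]

Augment with C' → C and build the canonical LR(0) collection (I0 = CLOSURE({[C' → . C]}), then GOTO on every symbol after a dot until no new states appear). It has 13 states:
  I0: { [C → . X P )], [C → . e], [C' → . C], [X → . e] }  — shift
  I1: { [C' → C .] }  — accept
  I2: { [C → X . P )], [E → . ; X], [P → . E ; )], [P → . n] }  — shift
  I3: { [C → e .], [X → e .] }  — 2 reduces
  I4: { [E → ; . X], [X → . e] }  — shift
  I5: { [P → E . ; )] }  — shift
  I6: { [C → X P . )] }  — shift
  I7: { [P → n .] }  — reduce
  I8: { [C → X P ) .] }  — reduce
  I9: { [P → E ; . )] }  — shift
  I10: { [P → E ; ) .] }  — reduce
  I11: { [E → ; X .] }  — reduce
  I12: { [X → e .] }  — reduce

Conflict in state I3:
  Reduce-reduce conflict: [C → e .] and [X → e .]
So the grammar is NOT LR(0).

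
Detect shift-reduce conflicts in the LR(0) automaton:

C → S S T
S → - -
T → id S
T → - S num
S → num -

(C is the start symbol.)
No shift-reduce conflicts

Augment with C' → C and build the canonical LR(0) collection (I0 = CLOSURE({[C' → . C]}), then GOTO on every symbol after a dot until no new states appear). It has 14 states:
  I0: { [C → . S S T], [C' → . C], [S → . - -], [S → . num -] }  — shift
  I1: { [S → - . -] }  — shift
  I2: { [C' → C .] }  — accept
  I3: { [C → S . S T], [S → . - -], [S → . num -] }  — shift
  I4: { [S → num . -] }  — shift
  I5: { [S → num - .] }  — reduce
  I6: { [C → S S . T], [T → . - S num], [T → . id S] }  — shift
  I7: { [S → . - -], [S → . num -], [T → - . S num] }  — shift
  I8: { [C → S S T .] }  — reduce
  I9: { [S → . - -], [S → . num -], [T → id . S] }  — shift
  I10: { [T → id S .] }  — reduce
  I11: { [T → - S . num] }  — shift
  I12: { [T → - S num .] }  — reduce
  I13: { [S → - - .] }  — reduce

No state contains both a complete item and a shift item.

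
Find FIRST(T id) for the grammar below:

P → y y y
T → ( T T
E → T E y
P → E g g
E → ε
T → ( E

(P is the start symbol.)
FIRST sets of the non-terminals involved (from the grammar, by fixed-point iteration):
  FIRST(T) = { '(' }

To compute FIRST(T id), process the symbols left to right:
Symbol T is a non-terminal. Add FIRST(T) \ {ε} = { '(' }
T is not nullable (ε ∉ FIRST(T)), so stop here.
FIRST(T id) = { '(' }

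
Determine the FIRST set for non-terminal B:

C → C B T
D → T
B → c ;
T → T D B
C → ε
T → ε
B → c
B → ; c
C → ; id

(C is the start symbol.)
To compute FIRST(B), examine every production with B on the left-hand side, reading each right-hand side left to right until a non-nullable symbol is reached.

From B → c ;:
  - c is a terminal: add 'c' and stop
From B → c:
  - c is a terminal: add 'c' and stop
From B → ; c:
  - ';' is a terminal: add ';' and stop

Collecting: FIRST(B) = { ';', 'c' }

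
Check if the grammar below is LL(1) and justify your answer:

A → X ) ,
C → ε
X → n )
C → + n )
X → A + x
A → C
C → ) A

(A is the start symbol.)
No. Predict set conflict for A: { ')', '+' }

Relevant sets:
  FIRST(X) = { ')', '+', 'n' }
  FIRST(C) = { ')', '+', ε }
  FIRST(A) = { ')', '+', 'n', ε }
  FOLLOW(A) = { $, '+' }
  FOLLOW(C) = { $, '+' }

For A:
  PREDICT(A → X ')' ',') = { ')', '+', 'n' }
  PREDICT(A → C) = { $, ')', '+' }
For C:
  PREDICT(C → ε) = { $, '+' }
  PREDICT(C → '+' n ')') = { '+' }
  PREDICT(C → ')' A) = { ')' }
For X:
  PREDICT(X → n ')') = { 'n' }
  PREDICT(X → A '+' x) = { ')', '+', 'n' }

Conflict found: Predict set conflict for A: { ')', '+' }
The grammar is NOT LL(1).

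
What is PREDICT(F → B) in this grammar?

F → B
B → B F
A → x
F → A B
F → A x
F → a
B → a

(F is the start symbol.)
PREDICT(F → B) = (FIRST(RHS) \ {ε}) ∪ (FOLLOW(F) if ε ∈ FIRST(RHS), i.e. RHS ⇒* ε)
FIRST(B) = { 'a' }
FIRST(B) = { 'a' }
ε ∉ FIRST(B), so FOLLOW(F) is not added.
PREDICT(F → B) = { 'a' }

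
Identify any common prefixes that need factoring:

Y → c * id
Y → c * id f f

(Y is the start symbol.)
Yes, Y has productions with common prefix 'c * id'

Left-factoring is needed when two productions for the same non-terminal
share a common prefix on the right-hand side.

Productions for Y:
  Y → c * id
  Y → c * id f f

Found common prefix 'c * id' in productions for Y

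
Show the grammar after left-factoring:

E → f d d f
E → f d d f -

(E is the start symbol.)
E → f d d f E'
E' → ε
E' → -

Left-factoring transforms A → αβ₁ | αβ₂ into A → αA' and A' → β₁ | β₂
(α is the longest common prefix among the alternatives). Repeat until
no nonterminal has two alternatives with a common prefix.

Round 1: E has alternatives sharing prefix 'f d d f'. Introduce E': E → f d d f E'
  Add: E' → ε
  Add: E' → -

No remaining common prefixes — done.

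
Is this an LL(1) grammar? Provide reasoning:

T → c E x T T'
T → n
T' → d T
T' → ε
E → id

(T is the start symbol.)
No. Predict set conflict for T': { 'd' }

A grammar is LL(1) if for each non-terminal N with multiple productions, the predict sets of those productions are pairwise disjoint, where PREDICT(N → α) = (FIRST(α) \ {ε}) ∪ (FOLLOW(N) if α ⇒* ε).

Relevant sets:
  FOLLOW(T') = { $, 'd' }

For T:
  PREDICT(T → c E x T T') = { 'c' }
  PREDICT(T → n) = { 'n' }
For T':
  PREDICT(T' → d T) = { 'd' }
  PREDICT(T' → ε) = { $, 'd' }
E has a single production, so nothing to check there.

Conflict found: Predict set conflict for T': { 'd' }
The grammar is NOT LL(1).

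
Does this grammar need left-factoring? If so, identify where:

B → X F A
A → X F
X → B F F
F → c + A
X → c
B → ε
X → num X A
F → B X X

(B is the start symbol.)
No, left-factoring is not needed

Left-factoring is needed when two productions for the same non-terminal
share a common prefix on the right-hand side.

Productions for B:
  B → X F A
  B → ε
Productions for X:
  X → B F F
  X → c
  X → num X A
Productions for F:
  F → c + A
  F → B X X

No common prefixes found.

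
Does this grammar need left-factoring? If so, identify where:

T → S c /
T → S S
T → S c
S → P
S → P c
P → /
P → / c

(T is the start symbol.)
Yes, T has productions with common prefix 'S'; S has productions with common prefix 'P'; P has productions with common prefix '/'

Left-factoring is needed when two productions for the same non-terminal
share a common prefix on the right-hand side.

Productions for T:
  T → S c /
  T → S S
  T → S c
Productions for S:
  S → P
  S → P c
Productions for P:
  P → /
  P → / c

Found common prefix 'S' in productions for T
Found common prefix 'P' in productions for S
Found common prefix '/' in productions for P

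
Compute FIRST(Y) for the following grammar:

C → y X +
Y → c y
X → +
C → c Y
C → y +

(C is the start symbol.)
{ 'c' }

To compute FIRST(Y), examine every production with Y on the left-hand side, reading each right-hand side left to right until a non-nullable symbol is reached.

From Y → c y:
  - c is a terminal: add 'c' and stop

Collecting: FIRST(Y) = { 'c' }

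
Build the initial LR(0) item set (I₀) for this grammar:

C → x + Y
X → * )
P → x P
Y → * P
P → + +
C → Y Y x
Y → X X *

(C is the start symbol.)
First, augment the grammar with C' → C
I₀ = CLOSURE({ [C' → . C] }):
  [C' → . C] has the dot before C: add [C → . x + Y], [C → . Y Y x]
  [C → . Y Y x] has the dot before Y: add [Y → . * P], [Y → . X X *]
  [Y → . X X *] has the dot before X: add [X → . * )]
No further items can be added.

I₀ = { [C → . Y Y x], [C → . x + Y], [C' → . C], [X → . * )], [Y → . * P], [Y → . X X *] }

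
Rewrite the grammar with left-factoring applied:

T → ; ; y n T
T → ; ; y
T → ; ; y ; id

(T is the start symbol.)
T → ; ; y T'
T' → n T
T' → ε
T' → ; id

Left-factoring transforms A → αβ₁ | αβ₂ into A → αA' and A' → β₁ | β₂
(α is the longest common prefix among the alternatives). Repeat until
no nonterminal has two alternatives with a common prefix.

Round 1: T has alternatives sharing prefix '; ; y'. Introduce T': T → ; ; y T'
  Add: T' → n T
  Add: T' → ε
  Add: T' → ; id

No remaining common prefixes — done.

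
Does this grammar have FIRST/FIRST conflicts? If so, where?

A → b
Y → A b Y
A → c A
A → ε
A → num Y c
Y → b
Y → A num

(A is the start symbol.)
Yes. Y → A b Y / Y → b on { 'b' }; Y → A b Y / Y → A num on { 'b', 'c', 'num' }; Y → b / Y → A num on { 'b' }

A FIRST/FIRST conflict occurs when two productions N → α and N → β for the same non-terminal have FIRST(α) ∩ FIRST(β) ≠ ∅ (with ε ∈ FIRST of a nullable right-hand side, so two nullable alternatives also conflict).

FIRST sets of the non-terminals at (or reachable through a nullable prefix from) the front of some alternative:
  FIRST(A) = { 'b', 'c', 'num', ε }

Productions for A:
  A → b: FIRST = { 'b' }
  A → c A: FIRST = { 'c' }
  A → ε: FIRST = { ε }
  A → num Y c: FIRST = { 'num' }
Productions for Y:
  Y → A b Y: FIRST = { 'b', 'c', 'num' }
  Y → b: FIRST = { 'b' }
  Y → A num: FIRST = { 'b', 'c', 'num' }

Conflict for Y: Y → A b Y and Y → b
  Overlap: { 'b' }
Conflict for Y: Y → A b Y and Y → A num
  Overlap: { 'b', 'c', 'num' }
Conflict for Y: Y → b and Y → A num
  Overlap: { 'b' }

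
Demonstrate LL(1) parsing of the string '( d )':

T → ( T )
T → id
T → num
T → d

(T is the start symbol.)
Stack is shown with the top on the left.

Stack    Input    Action
------------------------
T $      ( d ) $  output T → ( T )
( T ) $  ( d ) $  match '('
T ) $    d ) $    output T → d
d ) $    d ) $    match 'd'
) $      ) $      match ')'
$        $        accept

The string is accepted.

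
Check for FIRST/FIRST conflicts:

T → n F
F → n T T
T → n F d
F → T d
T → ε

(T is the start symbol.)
A FIRST/FIRST conflict occurs when two productions N → α and N → β for the same non-terminal have FIRST(α) ∩ FIRST(β) ≠ ∅ (with ε ∈ FIRST of a nullable right-hand side, so two nullable alternatives also conflict).

FIRST sets of the non-terminals at (or reachable through a nullable prefix from) the front of some alternative:
  FIRST(T) = { 'n', ε }

Productions for T:
  T → n F: FIRST = { 'n' }
  T → n F d: FIRST = { 'n' }
  T → ε: FIRST = { ε }
Productions for F:
  F → n T T: FIRST = { 'n' }
  F → T d: FIRST = { 'd', 'n' }

Conflict for T: T → n F and T → n F d
  Overlap: { 'n' }
Conflict for F: F → n T T and F → T d
  Overlap: { 'n' }

Answer: Yes. T → n F / T → n F d on { 'n' }; F → n T T / F → T d on { 'n' }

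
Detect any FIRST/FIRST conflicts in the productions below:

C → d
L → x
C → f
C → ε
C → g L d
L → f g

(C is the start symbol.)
No FIRST/FIRST conflicts.

A FIRST/FIRST conflict occurs when two productions N → α and N → β for the same non-terminal have FIRST(α) ∩ FIRST(β) ≠ ∅ (with ε ∈ FIRST of a nullable right-hand side, so two nullable alternatives also conflict).

Productions for C:
  C → d: FIRST = { 'd' }
  C → f: FIRST = { 'f' }
  C → ε: FIRST = { ε }
  C → g L d: FIRST = { 'g' }
Productions for L:
  L → x: FIRST = { 'x' }
  L → f g: FIRST = { 'f' }

All alternatives of each non-terminal have pairwise disjoint FIRST sets.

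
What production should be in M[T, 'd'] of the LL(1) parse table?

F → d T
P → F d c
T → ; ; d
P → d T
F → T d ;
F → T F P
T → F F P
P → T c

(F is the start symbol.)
T → F F P

To find M[T, 'd'], we find productions for T where 'd' is in the predict set (PREDICT(N → α) = (FIRST(α) \ {ε}) ∪ (FOLLOW(N) if α ⇒* ε)).

Relevant sets:
  FIRST(F) = { ';', 'd' }

T → ; ; d: PREDICT = { ';' }
T → F F P: PREDICT = { ';', 'd' }
  'd' is in predict set, so this production goes in M[T, 'd']

M[T, 'd'] = T → F F P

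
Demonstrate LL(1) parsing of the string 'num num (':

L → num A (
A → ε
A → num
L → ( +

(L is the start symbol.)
Stack is shown with the top on the left.

Stack      Input        Action
------------------------------
L $        num num ( $  output L → num A (
num A ( $  num num ( $  match 'num'
A ( $      num ( $      output A → num
num ( $    num ( $      match 'num'
( $        ( $          match '('
$          $            accept

The string is accepted.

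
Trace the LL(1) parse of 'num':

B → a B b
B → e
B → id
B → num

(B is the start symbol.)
LL(1) parsing maintains a stack (initially the start symbol over $) and the input. At each step: if the stack top is a terminal, match it against the current input token; if it is a non-terminal N, replace it with the RHS of M[N, lookahead] (the unique production whose predict set contains the lookahead).

Stack is shown with the top on the left.

Stack  Input  Action
--------------------
B $    num $  output B → num
num $  num $  match 'num'
$      $      accept

The string is accepted.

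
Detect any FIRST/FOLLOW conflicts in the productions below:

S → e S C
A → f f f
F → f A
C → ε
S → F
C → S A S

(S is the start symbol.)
Yes. C → S A S with FOLLOW(C) on { 'e', 'f' }

A FIRST/FOLLOW conflict occurs when a non-terminal N has a nullable alternative N → β (β ⇒* ε) and another alternative N → α with FIRST(α) ∩ FOLLOW(N) ≠ ∅: on such a lookahead the parser cannot decide between expanding α and letting N vanish via β.

Nullable non-terminals: C.
FIRST sets used below: FIRST(S) = { 'e', 'f' }

C: nullable alternative(s) C → ε; FOLLOW(C) = { $, 'e', 'f' }
  C → ε: FIRST \ {ε} = { } — this is the only nullable alternative, skip
  C → S A S: FIRST \ {ε} = { 'e', 'f' } — overlaps FOLLOW(C) on { 'e', 'f' }: CONFLICT

A, F, S have no nullable alternative, so no FIRST/FOLLOW check is needed there.

So the grammar has 1 FIRST/FOLLOW conflict (marked CONFLICT above).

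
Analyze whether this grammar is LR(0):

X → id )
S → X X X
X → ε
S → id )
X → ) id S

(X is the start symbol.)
A grammar is LR(0) if no state in the canonical LR(0) collection has:
  - both a shift item (dot before a terminal) and a complete item (shift-reduce conflict), or
  - two or more complete items (reduce-reduce conflict; the accept item [X' → X .] counts as a complete item here).

Augment with X' → X and build the canonical LR(0) collection (I0 = CLOSURE({[X' → . X]}), then GOTO on every symbol after a dot until no new states appear). It has 12 states:
  I0: { [X → . ) id S], [X → . id )], [X → .], [X' → . X] }  — shift, reduce
  I1: { [X → ) . id S] }  — shift
  I2: { [X' → X .] }  — accept
  I3: { [X → id . )] }  — shift
  I4: { [X → id ) .] }  — reduce
  I5: { [S → . X X X], [S → . id )], [X → ) id . S], [X → . ) id S], [X → . id )], [X → .] }  — shift, reduce
  I6: { [X → ) id S .] }  — reduce
  I7: { [S → X . X X], [X → . ) id S], [X → . id )], [X → .] }  — shift, reduce
  I8: { [S → id . )], [X → id . )] }  — shift
  I9: { [S → id ) .], [X → id ) .] }  — 2 reduces
  I10: { [S → X X . X], [X → . ) id S], [X → . id )], [X → .] }  — shift, reduce
  I11: { [S → X X X .] }  — reduce

Conflict in state I0:
  Shift-reduce conflict between [X → .] and [X → . ) id S]
So the grammar is NOT LR(0).

Answer: No. Shift-reduce conflict between [X → .] and [X → . ) id S]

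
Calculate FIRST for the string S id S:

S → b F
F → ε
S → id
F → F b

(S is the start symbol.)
FIRST sets of the non-terminals involved (from the grammar, by fixed-point iteration):
  FIRST(S) = { 'b', 'id' }

To compute FIRST(S id S), process the symbols left to right:
Symbol S is a non-terminal. Add FIRST(S) \ {ε} = { 'b', 'id' }
S is not nullable (ε ∉ FIRST(S)), so stop here.
FIRST(S id S) = { 'b', 'id' }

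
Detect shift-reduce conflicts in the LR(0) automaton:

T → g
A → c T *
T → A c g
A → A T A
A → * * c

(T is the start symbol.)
Yes — I11: [A → A T A .] vs [A → . * * c]

A shift-reduce conflict occurs when an LR(0) state has both:
  - a complete (reduce) item [A → α .] (dot at the end), and
  - a shift item [B → β . c γ] (dot before a terminal).

Augment with T' → T and build the canonical LR(0) collection (I0 = CLOSURE({[T' → . T]}), then GOTO on every symbol after a dot until no new states appear). It has 14 states:
  I0: { [A → . * * c], [A → . A T A], [A → . c T *], [T → . A c g], [T → . g], [T' → . T] }  — shift
  I1: { [A → * . * c] }  — shift
  I2: { [A → . * * c], [A → . A T A], [A → . c T *], [A → A . T A], [T → . A c g], [T → . g], [T → A . c g] }  — shift
  I3: { [T' → T .] }  — accept
  I4: { [A → . * * c], [A → . A T A], [A → . c T *], [A → c . T *], [T → . A c g], [T → . g] }  — shift
  I5: { [T → g .] }  — reduce
  I6: { [A → c T . *] }  — shift
  I7: { [A → c T * .] }  — reduce
  I8: { [A → . * * c], [A → . A T A], [A → . c T *], [A → A T . A] }  — shift
  I9: { [A → . * * c], [A → . A T A], [A → . c T *], [A → c . T *], [T → . A c g], [T → . g], [T → A c . g] }  — shift
  I10: { [T → A c g .], [T → g .] }  — 2 reduces
  I11: { [A → . * * c], [A → . A T A], [A → . c T *], [A → A . T A], [A → A T A .], [T → . A c g], [T → . g] }  — shift, reduce
  I12: { [A → * * . c] }  — shift
  I13: { [A → * * c .] }  — reduce

I11 contains reduce item [A → A T A .] and shift items [A → . * * c], [A → . c T *], [T → . g] — shift-reduce conflict.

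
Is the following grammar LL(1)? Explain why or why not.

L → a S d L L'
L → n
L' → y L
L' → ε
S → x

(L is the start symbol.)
No. Predict set conflict for L': { 'y' }

Relevant sets:
  FOLLOW(L') = { $, 'y' }

For L:
  PREDICT(L → a S d L L') = { 'a' }
  PREDICT(L → n) = { 'n' }
For L':
  PREDICT(L' → y L) = { 'y' }
  PREDICT(L' → ε) = { $, 'y' }
S has a single production, so nothing to check there.

Conflict found: Predict set conflict for L': { 'y' }
The grammar is NOT LL(1).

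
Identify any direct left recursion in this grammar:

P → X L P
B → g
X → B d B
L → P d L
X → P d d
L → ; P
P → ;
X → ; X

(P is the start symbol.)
No direct left recursion

P → X L P: starts with X
B → g: starts with g
X → B d B: starts with B
L → P d L: starts with P
X → P d d: starts with P
L → ; P: starts with ';'
P → ;: starts with ';'
X → ; X: starts with ';'

No direct left recursion found.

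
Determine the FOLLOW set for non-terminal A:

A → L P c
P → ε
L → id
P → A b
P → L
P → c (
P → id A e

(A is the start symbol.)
To compute FOLLOW(A), find every occurrence of A on a right-hand side N → α A β: add FIRST(β) \ {ε}, and if β is empty or nullable also add FOLLOW(N). Iterate to a fixed point.

A is the start symbol, so $ ∈ FOLLOW(A).
In P → A b: A is followed by b, add FIRST(b) \ {ε} = { 'b' }
In P → id A e: A is followed by e, add FIRST(e) \ {ε} = { 'e' }

Taking the union: FOLLOW(A) = { $, 'b', 'e' }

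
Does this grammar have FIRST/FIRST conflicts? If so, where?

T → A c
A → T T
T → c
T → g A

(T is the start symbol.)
Yes. T → A c / T → c on { 'c' }; T → A c / T → g A on { 'g' }

A FIRST/FIRST conflict occurs when two productions N → α and N → β for the same non-terminal have FIRST(α) ∩ FIRST(β) ≠ ∅ (with ε ∈ FIRST of a nullable right-hand side, so two nullable alternatives also conflict).

FIRST sets of the non-terminals at (or reachable through a nullable prefix from) the front of some alternative:
  FIRST(A) = { 'c', 'g' }

Productions for T:
  T → A c: FIRST = { 'c', 'g' }
  T → c: FIRST = { 'c' }
  T → g A: FIRST = { 'g' }
A has only one production, so no FIRST/FIRST conflict is possible there.

Conflict for T: T → A c and T → c
  Overlap: { 'c' }
Conflict for T: T → A c and T → g A
  Overlap: { 'g' }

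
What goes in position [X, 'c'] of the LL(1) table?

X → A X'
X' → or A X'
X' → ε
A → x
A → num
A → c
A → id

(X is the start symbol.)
X → A X'

To find M[X, 'c'], we find productions for X where 'c' is in the predict set (PREDICT(N → α) = (FIRST(α) \ {ε}) ∪ (FOLLOW(N) if α ⇒* ε)).

Relevant sets:
  FIRST(A) = { 'c', 'id', 'num', 'x' }

X → A X': PREDICT = { 'c', 'id', 'num', 'x' }
  'c' is in predict set, so this production goes in M[X, 'c']

M[X, 'c'] = X → A X'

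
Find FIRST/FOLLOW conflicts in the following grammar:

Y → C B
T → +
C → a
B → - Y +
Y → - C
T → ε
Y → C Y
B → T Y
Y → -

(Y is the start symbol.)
A FIRST/FOLLOW conflict occurs when a non-terminal N has a nullable alternative N → β (β ⇒* ε) and another alternative N → α with FIRST(α) ∩ FOLLOW(N) ≠ ∅: on such a lookahead the parser cannot decide between expanding α and letting N vanish via β.

Nullable non-terminals: T.

T: nullable alternative(s) T → ε; FOLLOW(T) = { '-', 'a' }
  T → +: FIRST \ {ε} = { '+' } — disjoint from FOLLOW(T)
  T → ε: FIRST \ {ε} = { } — this is the only nullable alternative, skip

B, C, Y have no nullable alternative, so no FIRST/FOLLOW check is needed there.

No FIRST/FOLLOW conflicts found.

Answer: No FIRST/FOLLOW conflicts.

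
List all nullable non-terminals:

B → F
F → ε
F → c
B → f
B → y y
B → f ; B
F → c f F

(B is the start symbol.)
{ 'B', 'F' }

ε-productions: F → ε
So F is immediately nullable.
B → F: every symbol on the right is nullable, so B is nullable too.
Every non-terminal is now nullable.
Nullable = { 'B', 'F' }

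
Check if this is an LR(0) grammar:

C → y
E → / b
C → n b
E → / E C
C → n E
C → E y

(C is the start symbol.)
Augment with C' → C and build the canonical LR(0) collection (I0 = CLOSURE({[C' → . C]}), then GOTO on every symbol after a dot until no new states appear). It has 12 states:
  I0: { [C → . E y], [C → . n E], [C → . n b], [C → . y], [C' → . C], [E → . / E C], [E → . / b] }  — shift
  I1: { [E → . / E C], [E → . / b], [E → / . E C], [E → / . b] }  — shift
  I2: { [C' → C .] }  — accept
  I3: { [C → E . y] }  — shift
  I4: { [C → n . E], [C → n . b], [E → . / E C], [E → . / b] }  — shift
  I5: { [C → y .] }  — reduce
  I6: { [C → n E .] }  — reduce
  I7: { [C → n b .] }  — reduce
  I8: { [C → E y .] }  — reduce
  I9: { [C → . E y], [C → . n E], [C → . n b], [C → . y], [E → . / E C], [E → . / b], [E → / E . C] }  — shift
  I10: { [E → / b .] }  — reduce
  I11: { [E → / E C .] }  — reduce

Every state is either a pure shift/goto state or contains exactly one complete item and nothing to shift — no conflicts. The grammar is LR(0).

Answer: Yes, the grammar is LR(0)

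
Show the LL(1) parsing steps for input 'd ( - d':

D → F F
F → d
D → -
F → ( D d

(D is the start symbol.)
LL(1) parsing maintains a stack (initially the start symbol over $) and the input. At each step: if the stack top is a terminal, match it against the current input token; if it is a non-terminal N, replace it with the RHS of M[N, lookahead] (the unique production whose predict set contains the lookahead).

Stack is shown with the top on the left.

Stack    Input      Action
--------------------------
D $      d ( - d $  output D → F F
F F $    d ( - d $  output F → d
d F $    d ( - d $  match 'd'
F $      ( - d $    output F → ( D d
( D d $  ( - d $    match '('
D d $    - d $      output D → -
- d $    - d $      match '-'
d $      d $        match 'd'
$        $          accept

The string is accepted.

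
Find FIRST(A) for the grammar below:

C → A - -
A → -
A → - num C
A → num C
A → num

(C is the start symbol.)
To compute FIRST(A), examine every production with A on the left-hand side, reading each right-hand side left to right until a non-nullable symbol is reached.

From A → -:
  - '-' is a terminal: add '-' and stop
From A → - num C:
  - '-' is a terminal: add '-' and stop
From A → num C:
  - num is a terminal: add 'num' and stop
From A → num:
  - num is a terminal: add 'num' and stop

Collecting: FIRST(A) = { '-', 'num' }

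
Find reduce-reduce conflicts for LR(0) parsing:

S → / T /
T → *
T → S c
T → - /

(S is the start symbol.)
Augment with S' → S and build the canonical LR(0) collection (I0 = CLOSURE({[S' → . S]}), then GOTO on every symbol after a dot until no new states appear). It has 10 states:
  I0: { [S → . / T /], [S' → . S] }  — shift
  I1: { [S → . / T /], [S → / . T /], [T → . *], [T → . - /], [T → . S c] }  — shift
  I2: { [S' → S .] }  — accept
  I3: { [T → * .] }  — reduce
  I4: { [T → - . /] }  — shift
  I5: { [T → S . c] }  — shift
  I6: { [S → / T . /] }  — shift
  I7: { [S → / T / .] }  — reduce
  I8: { [T → S c .] }  — reduce
  I9: { [T → - / .] }  — reduce

No state contains more than one complete item.

Answer: No reduce-reduce conflicts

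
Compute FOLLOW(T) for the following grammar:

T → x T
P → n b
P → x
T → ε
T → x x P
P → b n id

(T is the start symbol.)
To compute FOLLOW(T), find every occurrence of T on a right-hand side N → α T β: add FIRST(β) \ {ε}, and if β is empty or nullable also add FOLLOW(N). Iterate to a fixed point.

T is the start symbol, so $ ∈ FOLLOW(T).
In T → x T: T is at the end; this adds FOLLOW(T) to itself — nothing new

Taking the union: FOLLOW(T) = { $ }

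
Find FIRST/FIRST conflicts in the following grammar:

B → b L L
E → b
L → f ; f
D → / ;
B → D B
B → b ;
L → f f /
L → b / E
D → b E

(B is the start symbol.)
FIRST sets of the non-terminals at (or reachable through a nullable prefix from) the front of some alternative:
  FIRST(D) = { '/', 'b' }

Productions for B:
  B → b L L: FIRST = { 'b' }
  B → D B: FIRST = { '/', 'b' }
  B → b ;: FIRST = { 'b' }
Productions for L:
  L → f ; f: FIRST = { 'f' }
  L → f f /: FIRST = { 'f' }
  L → b / E: FIRST = { 'b' }
Productions for D:
  D → / ;: FIRST = { '/' }
  D → b E: FIRST = { 'b' }
E has only one production, so no FIRST/FIRST conflict is possible there.

Conflict for B: B → b L L and B → D B
  Overlap: { 'b' }
Conflict for B: B → b L L and B → b ;
  Overlap: { 'b' }
Conflict for B: B → D B and B → b ;
  Overlap: { 'b' }
Conflict for L: L → f ; f and L → f f /
  Overlap: { 'f' }

Answer: Yes. B → b L L / B → D B on { 'b' }; B → b L L / B → b ';' on { 'b' }; B → D B / B → b ';' on { 'b' }; L → f ';' f / L → f f '/' on { 'f' }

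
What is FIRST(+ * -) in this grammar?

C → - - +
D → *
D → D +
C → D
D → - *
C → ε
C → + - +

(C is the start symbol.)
{ '+' }

To compute FIRST(+ * -), process the symbols left to right:
Symbol + is a terminal. Add '+' and stop.
FIRST(+ * -) = { '+' }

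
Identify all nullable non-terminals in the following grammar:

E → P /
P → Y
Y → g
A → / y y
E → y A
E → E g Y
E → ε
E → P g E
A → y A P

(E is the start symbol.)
{ 'E' }

A non-terminal is nullable if it can derive ε (the empty string): either it has an ε-production, or it has a production whose right-hand side consists entirely of nullable non-terminals.

ε-productions: E → ε
So E is immediately nullable.
No further non-terminal can be added: every production for the remaining non-terminals contains a terminal or a non-nullable non-terminal.
Nullable = { 'E' }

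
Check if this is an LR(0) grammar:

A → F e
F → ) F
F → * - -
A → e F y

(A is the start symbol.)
Yes, the grammar is LR(0)

A grammar is LR(0) if no state in the canonical LR(0) collection has:
  - both a shift item (dot before a terminal) and a complete item (shift-reduce conflict), or
  - two or more complete items (reduce-reduce conflict; the accept item [A' → A .] counts as a complete item here).

Augment with A' → A and build the canonical LR(0) collection (I0 = CLOSURE({[A' → . A]}), then GOTO on every symbol after a dot until no new states appear). It has 12 states:
  I0: { [A → . F e], [A → . e F y], [A' → . A], [F → . ) F], [F → . * - -] }  — shift
  I1: { [F → ) . F], [F → . ) F], [F → . * - -] }  — shift
  I2: { [F → * . - -] }  — shift
  I3: { [A' → A .] }  — accept
  I4: { [A → F . e] }  — shift
  I5: { [A → e . F y], [F → . ) F], [F → . * - -] }  — shift
  I6: { [A → e F . y] }  — shift
  I7: { [A → e F y .] }  — reduce
  I8: { [A → F e .] }  — reduce
  I9: { [F → * - . -] }  — shift
  I10: { [F → * - - .] }  — reduce
  I11: { [F → ) F .] }  — reduce

Every state is either a pure shift/goto state or contains exactly one complete item and nothing to shift — no conflicts. The grammar is LR(0).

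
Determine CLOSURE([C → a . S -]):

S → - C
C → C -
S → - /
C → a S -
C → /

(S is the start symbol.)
To compute CLOSURE, for each item [A → α.Bβ] where B is a non-terminal, add [B → .γ] for all productions B → γ; repeat for the newly added items until nothing changes.

Start with: [C → a . S -]
  [C → a . S -] has the dot before S: add [S → . - C], [S → . - /]
No further items can be added.

CLOSURE = { [C → a . S -], [S → . - /], [S → . - C] }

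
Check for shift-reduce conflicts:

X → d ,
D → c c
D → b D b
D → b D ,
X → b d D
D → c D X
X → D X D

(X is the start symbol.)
A shift-reduce conflict occurs when an LR(0) state has both:
  - a complete (reduce) item [A → α .] (dot at the end), and
  - a shift item [B → β . c γ] (dot before a terminal).

Augment with X' → X and build the canonical LR(0) collection (I0 = CLOSURE({[X' → . X]}), then GOTO on every symbol after a dot until no new states appear). It has 18 states:
  I0: { [D → . b D ,], [D → . b D b], [D → . c D X], [D → . c c], [X → . D X D], [X → . b d D], [X → . d ,], [X' → . X] }  — shift
  I1: { [D → . b D ,], [D → . b D b], [D → . c D X], [D → . c c], [X → . D X D], [X → . b d D], [X → . d ,], [X → D . X D] }  — shift
  I2: { [X' → X .] }  — accept
  I3: { [D → . b D ,], [D → . b D b], [D → . c D X], [D → . c c], [D → b . D ,], [D → b . D b], [X → b . d D] }  — shift
  I4: { [D → . b D ,], [D → . b D b], [D → . c D X], [D → . c c], [D → c . D X], [D → c . c] }  — shift
  I5: { [X → d . ,] }  — shift
  I6: { [X → d , .] }  — reduce
  I7: { [D → . b D ,], [D → . b D b], [D → . c D X], [D → . c c], [D → c D . X], [X → . D X D], [X → . b d D], [X → . d ,] }  — shift
  I8: { [D → . b D ,], [D → . b D b], [D → . c D X], [D → . c c], [D → b . D ,], [D → b . D b] }  — shift
  I9: { [D → . b D ,], [D → . b D b], [D → . c D X], [D → . c c], [D → c . D X], [D → c . c], [D → c c .] }  — shift, reduce
  I10: { [D → b D . ,], [D → b D . b] }  — shift
  I11: { [D → b D , .] }  — reduce
  I12: { [D → b D b .] }  — reduce
  I13: { [D → c D X .] }  — reduce
  I14: { [D → . b D ,], [D → . b D b], [D → . c D X], [D → . c c], [X → b d . D] }  — shift
  I15: { [X → b d D .] }  — reduce
  I16: { [D → . b D ,], [D → . b D b], [D → . c D X], [D → . c c], [X → D X . D] }  — shift
  I17: { [X → D X D .] }  — reduce

I9 contains reduce item [D → c c .] and shift items [D → . b D ,], [D → . b D b], [D → . c D X], [D → . c c], [D → c . c] — shift-reduce conflict.

Answer: Yes — I9: [D → c c .] vs [D → . b D ,]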